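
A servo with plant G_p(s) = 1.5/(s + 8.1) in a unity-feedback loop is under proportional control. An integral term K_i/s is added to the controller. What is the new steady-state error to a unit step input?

0

Adding integral action puts a pole at s = 0 in the forward path, raising the system type to 1; a type-1 loop has zero steady-state error to a step.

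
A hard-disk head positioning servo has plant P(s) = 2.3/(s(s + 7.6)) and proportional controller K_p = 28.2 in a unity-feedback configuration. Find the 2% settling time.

T_s ≈ 1.05 s

From 1 + K_pP(s) = 0: s² + 7.6s + 64.86 = 0 ⇒ ω_n = 8.054, ζ = 0.4718.
2% settling time T_s ≈ 4/(ζω_n) = 4/3.8 = 1.05 s.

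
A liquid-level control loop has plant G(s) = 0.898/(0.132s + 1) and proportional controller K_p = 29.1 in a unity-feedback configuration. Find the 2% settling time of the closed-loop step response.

T_s ≈ 0.0195 s

Closed loop: T(s) = K_p·G/(1+K_p·G) = 26.13/(0.132s + 1 + 26.13), with pole at s = −(1 + 26.13)/0.132 = −205.5.
τ = 1/205.5 = 0.004865 s, so 2% settling time ≈ 4τ = 0.0195 s.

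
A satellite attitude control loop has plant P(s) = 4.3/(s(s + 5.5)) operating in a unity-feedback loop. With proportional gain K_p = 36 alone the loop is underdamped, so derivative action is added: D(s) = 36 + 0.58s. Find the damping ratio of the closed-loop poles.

ζ = 0.321

Forward path: (36 + 0.58s)·4.3/(s(s+5.5)). The closed-loop characteristic equation is s² + (5.5 + 4.3·0.58)s + 4.3·36 = 0.
That is s² + 7.994s + 154.8 = 0, so ω_n = 12.44 rad/s and ζ = 7.994/(2·12.44) = 0.3213.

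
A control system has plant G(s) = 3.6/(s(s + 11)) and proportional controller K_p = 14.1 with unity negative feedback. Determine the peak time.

The closed-loop denominator s² + 11s + 50.76 gives ω_n = √50.76 = 7.125 and ζ = 11/(2ω_n) = 0.772.
Damped frequency ω_d = ω_n√(1−ζ²) = 4.529 rad/s, so peak time T_p = π/ω_d = 0.694 s.

T_p = 0.694 s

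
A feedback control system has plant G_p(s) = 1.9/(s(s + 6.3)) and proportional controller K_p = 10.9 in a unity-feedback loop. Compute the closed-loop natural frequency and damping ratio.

The closed-loop denominator is s(s+6.3) + 10.9·1.9 = s² + 6.3s + 20.71.
Matching s² + 2ζω_n s + ω_n²: ω_n = √20.71 = 4.551 rad/s and 2ζω_n = 6.3, so ζ = 6.3/(2·4.551) = 0.692.

ω_n = 4.55 rad/s, ζ = 0.692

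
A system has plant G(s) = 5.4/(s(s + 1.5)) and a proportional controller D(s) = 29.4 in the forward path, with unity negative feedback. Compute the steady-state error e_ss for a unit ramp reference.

0.00945

The loop has one pole at the origin (type 1). Velocity error constant K_v = lim_{s→0} s·D(s)G(s) = 29.4·5.4/1.5 = 105.8.
Steady-state error to a unit ramp: e_ss = 1/K_v = 0.00945.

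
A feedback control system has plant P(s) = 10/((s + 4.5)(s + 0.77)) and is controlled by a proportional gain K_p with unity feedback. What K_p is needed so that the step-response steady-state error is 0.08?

K_p = 3.98

Steady-state error for a unit step on this type-0 loop is 1/(1 + K_p·P(0)).
P(0) = 2.886. Require 1/(1 + K_p·2.886) = 0.08, so 1 + 2.886·K_p = 12.5.
K_p = (12.5 − 1)/2.886 = 3.98.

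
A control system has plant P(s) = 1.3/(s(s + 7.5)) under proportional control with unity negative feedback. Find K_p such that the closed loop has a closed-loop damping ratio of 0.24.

Closed-loop characteristic equation: s² + 7.5s + K_p·1.3 = 0.
So ω_n = √(1.3K_p) and 2ζω_n = 7.5, giving ζ = 7.5/(2√(1.3K_p)).
Setting ζ = 0.24: √(1.3K_p) = 7.5/(2·0.24) = 15.62, so K_p = 244.1/1.3 = 188.

K_p = 188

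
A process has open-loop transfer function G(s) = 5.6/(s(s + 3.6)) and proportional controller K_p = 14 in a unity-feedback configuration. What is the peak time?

From 1 + K_pG(s) = 0: s² + 3.6s + 78.4 = 0 ⇒ ω_n = 8.854, ζ = 0.2033.
Damped frequency ω_d = ω_n√(1−ζ²) = 8.669 rad/s, so peak time T_p = π/ω_d = 0.362 s.

T_p = 0.362 s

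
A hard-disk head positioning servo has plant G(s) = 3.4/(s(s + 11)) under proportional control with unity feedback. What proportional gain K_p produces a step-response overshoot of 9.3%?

K_p = 24.5

From %OS = 100·exp(−πζ/√(1−ζ²)) = 9.3%, ζ = −ln(0.093)/√(π²+ln²(0.093)) = 0.6031.
Characteristic equation s² + 11s + 3.4K_p = 0 gives ζ = 11/(2√(3.4K_p)).
Setting ζ = 0.6031: √(3.4K_p) = 11/(2·0.6031) = 9.12, so K_p = 83.17/3.4 = 24.5.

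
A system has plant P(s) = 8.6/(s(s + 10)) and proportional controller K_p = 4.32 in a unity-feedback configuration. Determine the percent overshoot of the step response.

Closed-loop characteristic equation: s² + 10s + 37.15 = 0, so ω_n = 6.095 rad/s and ζ = 10/(2·6.095) = 0.8203.
%OS = 100·exp(−πζ/√(1−ζ²)) = 100·exp(−π·0.8203/√0.3271) = 1.1%.

1.1%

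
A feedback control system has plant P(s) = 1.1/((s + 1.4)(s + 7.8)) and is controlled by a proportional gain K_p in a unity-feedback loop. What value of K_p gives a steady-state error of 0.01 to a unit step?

Steady-state error for a unit step on this type-0 loop is 1/(1 + K_p·P(0)).
P(0) = 0.1007. Require 1/(1 + K_p·0.1007) = 0.01, so 1 + 0.1007·K_p = 100.
K_p = (100 − 1)/0.1007 = 983.

K_p = 983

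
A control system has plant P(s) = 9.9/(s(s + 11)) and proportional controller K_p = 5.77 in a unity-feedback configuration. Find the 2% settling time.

T_s ≈ 0.727 s

From 1 + K_pP(s) = 0: s² + 11s + 57.12 = 0 ⇒ ω_n = 7.558, ζ = 0.7277.
2% settling time T_s ≈ 4/(ζω_n) = 4/5.5 = 0.727 s.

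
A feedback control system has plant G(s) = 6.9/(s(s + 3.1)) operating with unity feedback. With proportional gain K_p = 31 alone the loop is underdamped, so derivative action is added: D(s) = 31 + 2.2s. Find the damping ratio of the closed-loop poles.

Forward path: (31 + 2.2s)·6.9/(s(s+3.1)). The closed-loop characteristic equation is s² + (3.1 + 6.9·2.2)s + 6.9·31 = 0.
That is s² + 18.28s + 213.9 = 0, so ω_n = 14.63 rad/s and ζ = 18.28/(2·14.63) = 0.6249.

ζ = 0.625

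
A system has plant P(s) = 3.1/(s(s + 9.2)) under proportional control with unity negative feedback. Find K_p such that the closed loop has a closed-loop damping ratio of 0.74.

Closed-loop characteristic equation: s² + 9.2s + K_p·3.1 = 0.
So ω_n = √(3.1K_p) and 2ζω_n = 9.2, giving ζ = 9.2/(2√(3.1K_p)).
Setting ζ = 0.74: √(3.1K_p) = 9.2/(2·0.74) = 6.216, so K_p = 38.64/3.1 = 12.5.

K_p = 12.5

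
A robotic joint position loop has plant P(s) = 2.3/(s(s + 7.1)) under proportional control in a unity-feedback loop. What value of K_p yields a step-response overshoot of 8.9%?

From %OS = 100·exp(−πζ/√(1−ζ²)) = 8.9%, ζ = −ln(0.089)/√(π²+ln²(0.089)) = 0.6101.
Characteristic equation s² + 7.1s + 2.3K_p = 0 gives ζ = 7.1/(2√(2.3K_p)).
Setting ζ = 0.6101: √(2.3K_p) = 7.1/(2·0.6101) = 5.819, so K_p = 33.86/2.3 = 14.7.

K_p = 14.7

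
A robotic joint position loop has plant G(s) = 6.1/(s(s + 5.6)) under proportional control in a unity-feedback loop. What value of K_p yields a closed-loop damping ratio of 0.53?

K_p = 4.58

Closed-loop characteristic equation: s² + 5.6s + K_p·6.1 = 0.
So ω_n = √(6.1K_p) and 2ζω_n = 5.6, giving ζ = 5.6/(2√(6.1K_p)).
Setting ζ = 0.53: √(6.1K_p) = 5.6/(2·0.53) = 5.283, so K_p = 27.91/6.1 = 4.58.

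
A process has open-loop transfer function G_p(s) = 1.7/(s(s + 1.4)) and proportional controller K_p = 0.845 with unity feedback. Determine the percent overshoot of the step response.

10.4%

Closed-loop characteristic equation: s² + 1.4s + 1.436 = 0, so ω_n = 1.199 rad/s and ζ = 1.4/(2·1.199) = 0.584.
%OS = 100·exp(−πζ/√(1−ζ²)) = 100·exp(−π·0.584/√0.6589) = 10.4%.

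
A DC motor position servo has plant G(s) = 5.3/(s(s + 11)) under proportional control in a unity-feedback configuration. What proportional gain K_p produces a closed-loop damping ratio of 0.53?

Closed-loop characteristic equation: s² + 11s + K_p·5.3 = 0.
So ω_n = √(5.3K_p) and 2ζω_n = 11, giving ζ = 11/(2√(5.3K_p)).
Setting ζ = 0.53: √(5.3K_p) = 11/(2·0.53) = 10.38, so K_p = 107.7/5.3 = 20.3.

K_p = 20.3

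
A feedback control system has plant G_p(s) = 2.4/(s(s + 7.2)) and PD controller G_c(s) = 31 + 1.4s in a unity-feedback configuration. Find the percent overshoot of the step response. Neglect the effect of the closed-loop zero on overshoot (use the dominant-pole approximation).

Forward path: (31 + 1.4s)·2.4/(s(s+7.2)). The closed-loop characteristic equation is s² + (7.2 + 2.4·1.4)s + 2.4·31 = 0.
That is s² + 10.56s + 74.4 = 0, so ω_n = 8.626 rad/s and ζ = 10.56/(2·8.626) = 0.6121.
%OS = 100·exp(−πζ/√(1−ζ²)) = 8.79%.

8.79%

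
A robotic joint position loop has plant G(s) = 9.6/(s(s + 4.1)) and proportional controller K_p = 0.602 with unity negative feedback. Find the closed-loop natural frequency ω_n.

ω_n = 2.4 rad/s

With unity feedback the closed-loop characteristic equation is s² + 4.1s + 0.602·9.6 = s² + 4.1s + 5.779 = 0.
Matching s² + 2ζω_n s + ω_n²: ω_n = √5.779 = 2.404 rad/s and 2ζω_n = 4.1, so ζ = 4.1/(2·2.404) = 0.853.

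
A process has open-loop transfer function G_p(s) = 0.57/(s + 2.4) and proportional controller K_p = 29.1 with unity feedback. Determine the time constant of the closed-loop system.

τ = 0.0527 s

Closed-loop transfer function: T(s) = K_p·G_p(s)/(1 + K_p·G_p(s)) = 16.59/(s + 2.4 + 16.59) = 16.59/(s + 18.99).
Time constant τ = 1/18.99 = 0.0527 s.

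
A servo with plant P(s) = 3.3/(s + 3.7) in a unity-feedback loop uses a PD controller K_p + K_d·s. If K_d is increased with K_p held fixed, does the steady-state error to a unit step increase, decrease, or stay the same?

At s = 0 the derivative term contributes nothing: C(0) = K_p regardless of K_d, so K_pos = K_p·P(0) and e_ss are unchanged.

unchanged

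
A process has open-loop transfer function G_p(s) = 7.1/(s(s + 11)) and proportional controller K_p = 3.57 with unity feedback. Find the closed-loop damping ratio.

ζ = 1.09

With unity feedback the closed-loop characteristic equation is s² + 11s + 3.57·7.1 = s² + 11s + 25.35 = 0.
So ω_n² = 25.35 ⇒ ω_n = 5.035 rad/s, and ζ = 11/(2ω_n) = 1.09.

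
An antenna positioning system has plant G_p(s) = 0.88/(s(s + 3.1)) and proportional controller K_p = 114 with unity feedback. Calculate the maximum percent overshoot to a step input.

61.1%

Closed-loop characteristic equation: s² + 3.1s + 100.3 = 0, so ω_n = 10.02 rad/s and ζ = 3.1/(2·10.02) = 0.1548.
%OS = 100·exp(−πζ/√(1−ζ²)) = 100·exp(−π·0.1548/√0.9761) = 61.1%.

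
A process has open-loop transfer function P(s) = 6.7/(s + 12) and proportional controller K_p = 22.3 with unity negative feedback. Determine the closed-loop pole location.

s = -161.4

Closed-loop transfer function: T(s) = K_p·P(s)/(1 + K_p·P(s)) = 149.4/(s + 12 + 149.4) = 149.4/(s + 161.4).
The closed-loop pole is at s = −161.4.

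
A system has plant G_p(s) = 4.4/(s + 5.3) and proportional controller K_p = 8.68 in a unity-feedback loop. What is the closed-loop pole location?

s = -43.49

Closed-loop transfer function: T(s) = K_p·G_p(s)/(1 + K_p·G_p(s)) = 38.19/(s + 5.3 + 38.19) = 38.19/(s + 43.49).
The closed-loop pole is at s = −43.49.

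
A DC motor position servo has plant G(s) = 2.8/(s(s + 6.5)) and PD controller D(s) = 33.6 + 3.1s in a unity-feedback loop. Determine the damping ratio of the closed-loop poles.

Forward path: (33.6 + 3.1s)·2.8/(s(s+6.5)). The closed-loop characteristic equation is s² + (6.5 + 2.8·3.1)s + 2.8·33.6 = 0.
That is s² + 15.18s + 94.08 = 0, so ω_n = 9.699 rad/s and ζ = 15.18/(2·9.699) = 0.7825.

ζ = 0.783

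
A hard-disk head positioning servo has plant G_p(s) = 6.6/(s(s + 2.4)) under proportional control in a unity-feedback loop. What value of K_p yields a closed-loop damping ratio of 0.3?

Closed-loop characteristic equation: s² + 2.4s + K_p·6.6 = 0.
So ω_n = √(6.6K_p) and 2ζω_n = 2.4, giving ζ = 2.4/(2√(6.6K_p)).
Setting ζ = 0.3: √(6.6K_p) = 2.4/(2·0.3) = 4, so K_p = 16/6.6 = 2.42.

K_p = 2.42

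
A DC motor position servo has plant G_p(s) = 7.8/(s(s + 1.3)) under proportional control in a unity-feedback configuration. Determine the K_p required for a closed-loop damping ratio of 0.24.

K_p = 0.94

Closed-loop characteristic equation: s² + 1.3s + K_p·7.8 = 0.
So ω_n = √(7.8K_p) and 2ζω_n = 1.3, giving ζ = 1.3/(2√(7.8K_p)).
Setting ζ = 0.24: √(7.8K_p) = 1.3/(2·0.24) = 2.708, so K_p = 7.335/7.8 = 0.94.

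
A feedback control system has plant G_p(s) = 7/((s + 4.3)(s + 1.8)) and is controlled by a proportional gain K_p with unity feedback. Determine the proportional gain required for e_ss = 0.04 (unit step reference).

For a type-0 loop with proportional control, e_ss = 1/(1 + K_p·G_p(0)).
G_p(0) = 0.9044. Require 1/(1 + K_p·0.9044) = 0.04, so 1 + 0.9044·K_p = 25.
K_p = (25 − 1)/0.9044 = 26.5.

K_p = 26.5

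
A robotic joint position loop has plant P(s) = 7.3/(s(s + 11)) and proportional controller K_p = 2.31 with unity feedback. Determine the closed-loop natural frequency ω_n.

ω_n = 4.11 rad/s

With unity feedback the closed-loop characteristic equation is s² + 11s + 2.31·7.3 = s² + 11s + 16.86 = 0.
So ω_n² = 16.86 ⇒ ω_n = 4.106 rad/s, and ζ = 11/(2ω_n) = 1.34.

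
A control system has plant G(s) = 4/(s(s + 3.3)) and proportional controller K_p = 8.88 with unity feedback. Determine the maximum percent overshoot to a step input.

40.4%

From 1 + K_pG(s) = 0: s² + 3.3s + 35.52 = 0 ⇒ ω_n = 5.96, ζ = 0.2769.
%OS = 100·exp(−πζ/√(1−ζ²)) = 100·exp(−π·0.2769/√0.9234) = 40.4%.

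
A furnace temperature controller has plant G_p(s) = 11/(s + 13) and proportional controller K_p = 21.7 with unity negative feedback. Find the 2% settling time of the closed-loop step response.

Closed-loop transfer function: T(s) = K_p·G_p(s)/(1 + K_p·G_p(s)) = 238.7/(s + 13 + 238.7) = 238.7/(s + 251.7).
Time constant τ = 1/251.7 = 0.003973 s, so the 2% settling time is about 4τ = 0.0159 s.

T_s ≈ 0.0159 s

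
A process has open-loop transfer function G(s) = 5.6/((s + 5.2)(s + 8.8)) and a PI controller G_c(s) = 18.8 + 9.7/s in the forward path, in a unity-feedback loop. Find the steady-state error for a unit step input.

0

The open loop G_c(s)G(s) has a pole at the origin (type 1), so the static position error constant is infinite and e_ss = 1/(1+∞) = 0.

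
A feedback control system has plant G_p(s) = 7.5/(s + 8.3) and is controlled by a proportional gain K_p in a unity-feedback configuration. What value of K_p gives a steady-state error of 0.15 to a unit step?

K_p = 6.27

For a type-0 loop with proportional control, e_ss = 1/(1 + K_p·G_p(0)).
G_p(0) = 0.9036. Require 1/(1 + K_p·0.9036) = 0.15, so 1 + 0.9036·K_p = 6.667.
K_p = (6.667 − 1)/0.9036 = 6.27.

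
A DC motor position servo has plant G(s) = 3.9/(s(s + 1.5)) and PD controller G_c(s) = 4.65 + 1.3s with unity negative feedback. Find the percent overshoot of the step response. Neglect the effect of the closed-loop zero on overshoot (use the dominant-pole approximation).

Forward path: (4.65 + 1.3s)·3.9/(s(s+1.5)). The closed-loop characteristic equation is s² + (1.5 + 3.9·1.3)s + 3.9·4.65 = 0.
That is s² + 6.57s + 18.14 = 0, so ω_n = 4.259 rad/s and ζ = 6.57/(2·4.259) = 0.7714.
%OS = 100·exp(−πζ/√(1−ζ²)) = 2.22%.

2.22%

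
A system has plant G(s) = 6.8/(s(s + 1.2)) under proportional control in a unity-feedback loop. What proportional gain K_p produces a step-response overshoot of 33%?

From %OS = 100·exp(−πζ/√(1−ζ²)) = 33%, ζ = −ln(0.33)/√(π²+ln²(0.33)) = 0.3328.
Characteristic equation s² + 1.2s + 6.8K_p = 0 gives ζ = 1.2/(2√(6.8K_p)).
Setting ζ = 0.3328: √(6.8K_p) = 1.2/(2·0.3328) = 1.803, so K_p = 3.251/6.8 = 0.478.

K_p = 0.478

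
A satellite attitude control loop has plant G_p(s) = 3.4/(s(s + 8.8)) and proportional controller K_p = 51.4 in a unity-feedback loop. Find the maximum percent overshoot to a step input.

33%

Closed-loop characteristic equation: s² + 8.8s + 174.8 = 0, so ω_n = 13.22 rad/s and ζ = 8.8/(2·13.22) = 0.3328.
%OS = 100·exp(−πζ/√(1−ζ²)) = 100·exp(−π·0.3328/√0.8892) = 33%.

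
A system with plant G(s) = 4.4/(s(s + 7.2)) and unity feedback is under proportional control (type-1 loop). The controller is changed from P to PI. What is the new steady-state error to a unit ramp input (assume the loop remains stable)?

0

The integrator raises the loop to type 2, so K_v → ∞ and e_ss to a ramp is zero.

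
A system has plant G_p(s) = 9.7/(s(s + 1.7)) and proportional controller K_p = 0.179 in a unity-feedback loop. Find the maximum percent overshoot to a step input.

7.05%

Closed-loop characteristic equation: s² + 1.7s + 1.736 = 0, so ω_n = 1.318 rad/s and ζ = 1.7/(2·1.318) = 0.6451.
%OS = 100·exp(−πζ/√(1−ζ²)) = 100·exp(−π·0.6451/√0.5839) = 7.05%.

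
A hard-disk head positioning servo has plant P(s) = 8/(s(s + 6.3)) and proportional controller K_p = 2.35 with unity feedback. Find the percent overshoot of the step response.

3.61%

Closed-loop characteristic equation: s² + 6.3s + 18.8 = 0, so ω_n = 4.336 rad/s and ζ = 6.3/(2·4.336) = 0.7265.
%OS = 100·exp(−πζ/√(1−ζ²)) = 100·exp(−π·0.7265/√0.4722) = 3.61%.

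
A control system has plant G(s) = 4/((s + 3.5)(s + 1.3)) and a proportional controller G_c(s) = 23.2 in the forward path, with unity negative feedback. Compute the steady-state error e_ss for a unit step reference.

The loop is type 0. Static position error constant K_pos = G_c(0)·G(0) = 23.2·0.8791 = 20.4.
Steady-state error to a unit step: e_ss = 1/(1+K_pos) = 1/21.4 = 0.0467.

0.0467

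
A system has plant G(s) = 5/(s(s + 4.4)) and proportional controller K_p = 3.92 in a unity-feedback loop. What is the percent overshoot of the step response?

16.5%

Closed-loop characteristic equation: s² + 4.4s + 19.6 = 0, so ω_n = 4.427 rad/s and ζ = 4.4/(2·4.427) = 0.4969.
%OS = 100·exp(−πζ/√(1−ζ²)) = 100·exp(−π·0.4969/√0.7531) = 16.5%.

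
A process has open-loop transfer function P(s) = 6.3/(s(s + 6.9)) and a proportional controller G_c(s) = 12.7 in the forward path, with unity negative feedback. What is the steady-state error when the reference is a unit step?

The open loop G_c(s)P(s) has a pole at the origin (type 1), so the static position error constant is infinite and e_ss = 1/(1+∞) = 0.

0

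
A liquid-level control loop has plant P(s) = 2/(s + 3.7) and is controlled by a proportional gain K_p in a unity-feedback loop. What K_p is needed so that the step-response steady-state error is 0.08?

For a type-0 loop with proportional control, e_ss = 1/(1 + K_p·P(0)).
P(0) = 0.5405. Require 1/(1 + K_p·0.5405) = 0.08, so 1 + 0.5405·K_p = 12.5.
K_p = (12.5 − 1)/0.5405 = 21.3.

K_p = 21.3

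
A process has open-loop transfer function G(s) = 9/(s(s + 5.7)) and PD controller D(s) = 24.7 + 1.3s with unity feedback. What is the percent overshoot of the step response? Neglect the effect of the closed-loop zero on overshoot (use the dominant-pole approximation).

Forward path: (24.7 + 1.3s)·9/(s(s+5.7)). The closed-loop characteristic equation is s² + (5.7 + 9·1.3)s + 9·24.7 = 0.
That is s² + 17.4s + 222.3 = 0, so ω_n = 14.91 rad/s and ζ = 17.4/(2·14.91) = 0.5835.
%OS = 100·exp(−πζ/√(1−ζ²)) = 10.5%.

10.5%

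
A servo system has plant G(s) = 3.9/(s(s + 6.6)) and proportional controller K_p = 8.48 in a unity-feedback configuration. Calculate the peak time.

The closed-loop denominator s² + 6.6s + 33.07 gives ω_n = √33.07 = 5.751 and ζ = 6.6/(2ω_n) = 0.5738.
Damped frequency ω_d = ω_n√(1−ζ²) = 4.71 rad/s, so peak time T_p = π/ω_d = 0.667 s.

T_p = 0.667 s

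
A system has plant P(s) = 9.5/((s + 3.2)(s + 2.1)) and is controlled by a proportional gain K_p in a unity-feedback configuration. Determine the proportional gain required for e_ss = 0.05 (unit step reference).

K_p = 13.4

Steady-state error for a unit step on this type-0 loop is 1/(1 + K_p·P(0)).
P(0) = 1.414. Require 1/(1 + K_p·1.414) = 0.05, so 1 + 1.414·K_p = 20.
K_p = (20 − 1)/1.414 = 13.4.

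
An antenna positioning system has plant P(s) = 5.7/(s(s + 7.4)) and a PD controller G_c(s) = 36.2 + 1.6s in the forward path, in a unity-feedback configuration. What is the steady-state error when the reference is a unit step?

The open loop G_c(s)P(s) has a pole at the origin (type 1), so the static position error constant is infinite and e_ss = 1/(1+∞) = 0.

0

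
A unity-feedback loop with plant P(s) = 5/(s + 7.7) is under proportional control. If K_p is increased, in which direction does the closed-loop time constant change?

Closed-loop pole is at s = −(7.7+K_p·5); larger K_p moves it further left, so τ = 1/(7.7+K_p·5) decreases.

decrease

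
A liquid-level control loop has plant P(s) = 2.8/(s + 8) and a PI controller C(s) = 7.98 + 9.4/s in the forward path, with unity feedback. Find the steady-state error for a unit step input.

0

The open loop C(s)P(s) has a pole at the origin (type 1), so the static position error constant is infinite and e_ss = 1/(1+∞) = 0.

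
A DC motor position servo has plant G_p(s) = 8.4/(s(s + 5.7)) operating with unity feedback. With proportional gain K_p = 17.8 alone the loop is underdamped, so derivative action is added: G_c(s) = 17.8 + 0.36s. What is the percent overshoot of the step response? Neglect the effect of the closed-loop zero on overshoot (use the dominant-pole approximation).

30.1%

Forward path: (17.8 + 0.36s)·8.4/(s(s+5.7)). The closed-loop characteristic equation is s² + (5.7 + 8.4·0.36)s + 8.4·17.8 = 0.
That is s² + 8.724s + 149.5 = 0, so ω_n = 12.23 rad/s and ζ = 8.724/(2·12.23) = 0.3567.
%OS = 100·exp(−πζ/√(1−ζ²)) = 30.1%.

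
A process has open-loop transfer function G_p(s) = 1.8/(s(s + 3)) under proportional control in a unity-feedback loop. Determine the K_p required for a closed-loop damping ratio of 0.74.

K_p = 2.28

Closed-loop characteristic equation: s² + 3s + K_p·1.8 = 0.
So ω_n = √(1.8K_p) and 2ζω_n = 3, giving ζ = 3/(2√(1.8K_p)).
Setting ζ = 0.74: √(1.8K_p) = 3/(2·0.74) = 2.027, so K_p = 4.109/1.8 = 2.28.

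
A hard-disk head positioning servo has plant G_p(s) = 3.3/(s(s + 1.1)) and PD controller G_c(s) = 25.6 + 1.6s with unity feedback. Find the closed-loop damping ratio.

Forward path: (25.6 + 1.6s)·3.3/(s(s+1.1)). The closed-loop characteristic equation is s² + (1.1 + 3.3·1.6)s + 3.3·25.6 = 0.
That is s² + 6.38s + 84.48 = 0, so ω_n = 9.191 rad/s and ζ = 6.38/(2·9.191) = 0.3471.

ζ = 0.347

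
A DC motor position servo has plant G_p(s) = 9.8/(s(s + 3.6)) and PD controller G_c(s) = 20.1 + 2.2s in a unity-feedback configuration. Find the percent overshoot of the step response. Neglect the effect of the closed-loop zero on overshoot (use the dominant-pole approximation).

0.174%

Forward path: (20.1 + 2.2s)·9.8/(s(s+3.6)). The closed-loop characteristic equation is s² + (3.6 + 9.8·2.2)s + 9.8·20.1 = 0.
That is s² + 25.16s + 197 = 0, so ω_n = 14.03 rad/s and ζ = 25.16/(2·14.03) = 0.8963.
%OS = 100·exp(−πζ/√(1−ζ²)) = 0.174%.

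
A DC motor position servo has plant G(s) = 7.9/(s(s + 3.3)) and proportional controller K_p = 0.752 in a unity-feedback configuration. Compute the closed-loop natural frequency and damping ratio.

ω_n = 2.44 rad/s, ζ = 0.677

1 + K_p·G(s) = 0 gives s² + 3.3s + 5.941 = 0.
Matching s² + 2ζω_n s + ω_n²: ω_n = √5.941 = 2.437 rad/s and 2ζω_n = 3.3, so ζ = 3.3/(2·2.437) = 0.677.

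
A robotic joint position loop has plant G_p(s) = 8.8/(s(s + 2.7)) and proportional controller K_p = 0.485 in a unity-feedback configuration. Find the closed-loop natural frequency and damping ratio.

ω_n = 2.07 rad/s, ζ = 0.653

The closed-loop denominator is s(s+2.7) + 0.485·8.8 = s² + 2.7s + 4.268.
So ω_n² = 4.268 ⇒ ω_n = 2.066 rad/s, and ζ = 2.7/(2ω_n) = 0.653.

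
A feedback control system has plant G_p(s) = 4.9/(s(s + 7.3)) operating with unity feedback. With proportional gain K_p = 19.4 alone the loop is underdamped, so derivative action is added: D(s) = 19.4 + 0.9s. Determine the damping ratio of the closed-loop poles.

ζ = 0.601

Forward path: (19.4 + 0.9s)·4.9/(s(s+7.3)). The closed-loop characteristic equation is s² + (7.3 + 4.9·0.9)s + 4.9·19.4 = 0.
That is s² + 11.71s + 95.06 = 0, so ω_n = 9.75 rad/s and ζ = 11.71/(2·9.75) = 0.6005.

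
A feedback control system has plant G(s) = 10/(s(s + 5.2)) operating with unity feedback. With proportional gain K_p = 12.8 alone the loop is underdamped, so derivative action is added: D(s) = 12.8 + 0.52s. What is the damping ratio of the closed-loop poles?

ζ = 0.46

Forward path: (12.8 + 0.52s)·10/(s(s+5.2)). The closed-loop characteristic equation is s² + (5.2 + 10·0.52)s + 10·12.8 = 0.
That is s² + 10.4s + 128 = 0, so ω_n = 11.31 rad/s and ζ = 10.4/(2·11.31) = 0.4596.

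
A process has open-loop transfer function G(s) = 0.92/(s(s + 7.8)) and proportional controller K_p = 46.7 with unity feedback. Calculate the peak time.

T_p = 0.596 s

The closed-loop denominator s² + 7.8s + 42.96 gives ω_n = √42.96 = 6.555 and ζ = 7.8/(2ω_n) = 0.595.
Damped frequency ω_d = ω_n√(1−ζ²) = 5.268 rad/s, so peak time T_p = π/ω_d = 0.596 s.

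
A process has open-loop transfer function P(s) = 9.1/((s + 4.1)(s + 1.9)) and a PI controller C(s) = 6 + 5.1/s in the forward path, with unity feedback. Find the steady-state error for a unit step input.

The open loop C(s)P(s) has a pole at the origin (type 1), so the static position error constant is infinite and e_ss = 1/(1+∞) = 0.

0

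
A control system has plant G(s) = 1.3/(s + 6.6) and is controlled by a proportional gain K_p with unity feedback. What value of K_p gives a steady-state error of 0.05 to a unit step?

K_p = 96.5

The loop is type 0, so e_ss(step) = 1/(1 + K_pos) with K_pos = K_p·G(0).
G(0) = 0.197. Require 1/(1 + K_p·0.197) = 0.05, so 1 + 0.197·K_p = 20.
K_p = (20 − 1)/0.197 = 96.5.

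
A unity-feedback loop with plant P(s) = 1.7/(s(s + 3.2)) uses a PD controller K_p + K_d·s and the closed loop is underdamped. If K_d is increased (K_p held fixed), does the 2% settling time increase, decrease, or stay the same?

Characteristic equation s² + (3.2 + 1.7K_d)s + 1.7K_p = 0: raising K_d increases ζω_n = (3.2+1.7K_d)/2 while the loop stays underdamped, so T_s ≈ 4/(ζω_n) decreases.

decrease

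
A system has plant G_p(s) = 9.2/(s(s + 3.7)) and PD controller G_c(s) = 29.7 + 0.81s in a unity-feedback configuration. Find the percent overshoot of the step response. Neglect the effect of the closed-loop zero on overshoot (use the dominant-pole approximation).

32.4%

Forward path: (29.7 + 0.81s)·9.2/(s(s+3.7)). The closed-loop characteristic equation is s² + (3.7 + 9.2·0.81)s + 9.2·29.7 = 0.
That is s² + 11.15s + 273.2 = 0, so ω_n = 16.53 rad/s and ζ = 11.15/(2·16.53) = 0.3373.
%OS = 100·exp(−πζ/√(1−ζ²)) = 32.4%.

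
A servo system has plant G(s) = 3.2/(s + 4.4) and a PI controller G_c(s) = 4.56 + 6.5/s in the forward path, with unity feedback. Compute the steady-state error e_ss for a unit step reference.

0

The open loop G_c(s)G(s) has a pole at the origin (type 1), so the static position error constant is infinite and e_ss = 1/(1+∞) = 0.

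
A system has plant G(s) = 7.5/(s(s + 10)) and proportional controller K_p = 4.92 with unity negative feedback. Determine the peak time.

T_p = 0.911 s

From 1 + K_pG(s) = 0: s² + 10s + 36.9 = 0 ⇒ ω_n = 6.075, ζ = 0.8231.
Damped frequency ω_d = ω_n√(1−ζ²) = 3.45 rad/s, so peak time T_p = π/ω_d = 0.911 s.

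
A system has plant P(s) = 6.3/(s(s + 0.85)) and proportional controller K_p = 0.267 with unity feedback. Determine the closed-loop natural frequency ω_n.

ω_n = 1.3 rad/s

The closed-loop denominator is s(s+0.85) + 0.267·6.3 = s² + 0.85s + 1.682.
So ω_n² = 1.682 ⇒ ω_n = 1.297 rad/s, and ζ = 0.85/(2ω_n) = 0.328.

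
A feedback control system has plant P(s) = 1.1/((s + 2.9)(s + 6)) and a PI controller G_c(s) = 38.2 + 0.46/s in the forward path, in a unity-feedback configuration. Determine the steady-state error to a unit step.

0

The open loop G_c(s)P(s) has a pole at the origin (type 1), so the static position error constant is infinite and e_ss = 1/(1+∞) = 0.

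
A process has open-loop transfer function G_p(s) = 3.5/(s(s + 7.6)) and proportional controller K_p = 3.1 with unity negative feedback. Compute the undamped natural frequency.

1 + K_p·G_p(s) = 0 gives s² + 7.6s + 10.85 = 0.
So ω_n² = 10.85 ⇒ ω_n = 3.294 rad/s, and ζ = 7.6/(2ω_n) = 1.15.

ω_n = 3.29 rad/s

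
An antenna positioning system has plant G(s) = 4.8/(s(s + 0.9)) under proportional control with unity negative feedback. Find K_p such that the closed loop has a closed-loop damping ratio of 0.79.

Closed-loop characteristic equation: s² + 0.9s + K_p·4.8 = 0.
So ω_n = √(4.8K_p) and 2ζω_n = 0.9, giving ζ = 0.9/(2√(4.8K_p)).
Setting ζ = 0.79: √(4.8K_p) = 0.9/(2·0.79) = 0.5696, so K_p = 0.3245/4.8 = 0.0676.

K_p = 0.0676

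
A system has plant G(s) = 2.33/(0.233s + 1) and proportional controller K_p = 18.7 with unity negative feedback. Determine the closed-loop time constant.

τ = 0.00523 s

Closed loop: T(s) = K_p·G/(1+K_p·G) = 43.57/(0.233s + 1 + 43.57), with pole at s = −(1 + 43.57)/0.233 = −191.3.
Closed-loop time constant τ = 1/191.3 = 0.00523 s.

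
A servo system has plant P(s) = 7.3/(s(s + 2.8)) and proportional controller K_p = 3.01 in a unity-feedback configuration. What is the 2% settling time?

From 1 + K_pP(s) = 0: s² + 2.8s + 21.97 = 0 ⇒ ω_n = 4.688, ζ = 0.2987.
2% settling time T_s ≈ 4/(ζω_n) = 4/1.4 = 2.86 s.

T_s ≈ 2.86 s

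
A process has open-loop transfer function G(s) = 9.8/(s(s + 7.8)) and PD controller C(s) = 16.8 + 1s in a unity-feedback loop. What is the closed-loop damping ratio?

Forward path: (16.8 + 1s)·9.8/(s(s+7.8)). The closed-loop characteristic equation is s² + (7.8 + 9.8·1)s + 9.8·16.8 = 0.
That is s² + 17.6s + 164.6 = 0, so ω_n = 12.83 rad/s and ζ = 17.6/(2·12.83) = 0.6858.

ζ = 0.686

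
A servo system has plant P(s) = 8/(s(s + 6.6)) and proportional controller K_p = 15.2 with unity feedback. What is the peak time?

T_p = 0.299 s

From 1 + K_pP(s) = 0: s² + 6.6s + 121.6 = 0 ⇒ ω_n = 11.03, ζ = 0.2993.
Damped frequency ω_d = ω_n√(1−ζ²) = 10.52 rad/s, so peak time T_p = π/ω_d = 0.299 s.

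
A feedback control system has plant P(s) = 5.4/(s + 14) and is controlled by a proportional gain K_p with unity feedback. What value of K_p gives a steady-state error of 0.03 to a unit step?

K_p = 83.8

Steady-state error for a unit step on this type-0 loop is 1/(1 + K_p·P(0)).
P(0) = 0.3857. Require 1/(1 + K_p·0.3857) = 0.03, so 1 + 0.3857·K_p = 33.33.
K_p = (33.33 − 1)/0.3857 = 83.8.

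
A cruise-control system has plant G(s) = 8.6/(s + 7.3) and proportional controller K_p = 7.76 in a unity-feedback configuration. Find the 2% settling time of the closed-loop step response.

Closed-loop transfer function: T(s) = K_p·G(s)/(1 + K_p·G(s)) = 66.74/(s + 7.3 + 66.74) = 66.74/(s + 74.04).
Time constant τ = 1/74.04 = 0.01351 s, so the 2% settling time is about 4τ = 0.054 s.

T_s ≈ 0.054 s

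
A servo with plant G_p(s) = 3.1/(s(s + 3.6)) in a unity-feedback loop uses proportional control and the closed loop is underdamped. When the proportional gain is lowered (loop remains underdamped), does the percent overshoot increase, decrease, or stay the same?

ζ = 3.6/(2√(3.1K_p)) rises as K_p falls; higher damping means less overshoot.

decrease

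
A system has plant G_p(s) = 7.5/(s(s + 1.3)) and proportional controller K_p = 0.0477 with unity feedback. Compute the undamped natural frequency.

ω_n = 0.598 rad/s

With unity feedback the closed-loop characteristic equation is s² + 1.3s + 0.0477·7.5 = s² + 1.3s + 0.3578 = 0.
Matching s² + 2ζω_n s + ω_n²: ω_n = √0.3578 = 0.5981 rad/s and 2ζω_n = 1.3, so ζ = 1.3/(2·0.5981) = 1.09.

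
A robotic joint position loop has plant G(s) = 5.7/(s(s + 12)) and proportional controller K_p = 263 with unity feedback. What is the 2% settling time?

The closed-loop denominator s² + 12s + 1499 gives ω_n = √1499 = 38.72 and ζ = 12/(2ω_n) = 0.155.
2% settling time T_s ≈ 4/(ζω_n) = 4/6 = 0.667 s.

T_s ≈ 0.667 s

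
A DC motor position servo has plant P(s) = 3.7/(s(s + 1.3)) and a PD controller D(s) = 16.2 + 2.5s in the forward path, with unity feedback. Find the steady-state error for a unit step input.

0

The open loop D(s)P(s) has a pole at the origin (type 1), so the static position error constant is infinite and e_ss = 1/(1+∞) = 0.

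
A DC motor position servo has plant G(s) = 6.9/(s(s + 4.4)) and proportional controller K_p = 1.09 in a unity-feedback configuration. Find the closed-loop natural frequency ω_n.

ω_n = 2.74 rad/s

With unity feedback the closed-loop characteristic equation is s² + 4.4s + 1.09·6.9 = s² + 4.4s + 7.521 = 0.
Matching s² + 2ζω_n s + ω_n²: ω_n = √7.521 = 2.742 rad/s and 2ζω_n = 4.4, so ζ = 4.4/(2·2.742) = 0.802.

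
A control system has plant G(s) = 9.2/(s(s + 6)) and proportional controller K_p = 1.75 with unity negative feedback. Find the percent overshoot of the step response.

2.91%

From 1 + K_pG(s) = 0: s² + 6s + 16.1 = 0 ⇒ ω_n = 4.012, ζ = 0.7477.
%OS = 100·exp(−πζ/√(1−ζ²)) = 100·exp(−π·0.7477/√0.441) = 2.91%.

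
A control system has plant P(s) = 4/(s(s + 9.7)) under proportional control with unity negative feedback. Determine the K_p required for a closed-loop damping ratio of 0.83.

K_p = 8.54

Closed-loop characteristic equation: s² + 9.7s + K_p·4 = 0.
So ω_n = √(4K_p) and 2ζω_n = 9.7, giving ζ = 9.7/(2√(4K_p)).
Setting ζ = 0.83: √(4K_p) = 9.7/(2·0.83) = 5.843, so K_p = 34.15/4 = 8.54.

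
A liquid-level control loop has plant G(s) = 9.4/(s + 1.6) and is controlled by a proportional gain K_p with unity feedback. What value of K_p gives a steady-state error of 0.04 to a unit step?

K_p = 4.09

For a type-0 loop with proportional control, e_ss = 1/(1 + K_p·G(0)).
G(0) = 5.875. Require 1/(1 + K_p·5.875) = 0.04, so 1 + 5.875·K_p = 25.
K_p = (25 − 1)/5.875 = 4.09.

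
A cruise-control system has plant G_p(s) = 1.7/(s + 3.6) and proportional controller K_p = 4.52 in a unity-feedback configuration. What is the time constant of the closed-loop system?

Closed-loop transfer function: T(s) = K_p·G_p(s)/(1 + K_p·G_p(s)) = 7.684/(s + 3.6 + 7.684) = 7.684/(s + 11.28).
Time constant τ = 1/11.28 = 0.0886 s.

τ = 0.0886 s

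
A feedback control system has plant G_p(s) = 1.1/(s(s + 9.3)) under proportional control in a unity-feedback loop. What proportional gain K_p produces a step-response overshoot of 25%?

K_p = 121

From %OS = 100·exp(−πζ/√(1−ζ²)) = 25%, ζ = −ln(0.25)/√(π²+ln²(0.25)) = 0.4037.
Characteristic equation s² + 9.3s + 1.1K_p = 0 gives ζ = 9.3/(2√(1.1K_p)).
Setting ζ = 0.4037: √(1.1K_p) = 9.3/(2·0.4037) = 11.52, so K_p = 132.7/1.1 = 121.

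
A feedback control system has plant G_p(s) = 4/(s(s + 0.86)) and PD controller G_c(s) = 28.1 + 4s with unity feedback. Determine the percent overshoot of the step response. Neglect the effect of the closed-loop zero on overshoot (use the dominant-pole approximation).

Forward path: (28.1 + 4s)·4/(s(s+0.86)). The closed-loop characteristic equation is s² + (0.86 + 4·4)s + 4·28.1 = 0.
That is s² + 16.86s + 112.4 = 0, so ω_n = 10.6 rad/s and ζ = 16.86/(2·10.6) = 0.7951.
%OS = 100·exp(−πζ/√(1−ζ²)) = 1.63%.

1.63%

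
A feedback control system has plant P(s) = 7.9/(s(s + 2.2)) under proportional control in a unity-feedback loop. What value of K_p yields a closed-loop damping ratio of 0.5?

Closed-loop characteristic equation: s² + 2.2s + K_p·7.9 = 0.
So ω_n = √(7.9K_p) and 2ζω_n = 2.2, giving ζ = 2.2/(2√(7.9K_p)).
Setting ζ = 0.5: √(7.9K_p) = 2.2/(2·0.5) = 2.2, so K_p = 4.84/7.9 = 0.613.

K_p = 0.613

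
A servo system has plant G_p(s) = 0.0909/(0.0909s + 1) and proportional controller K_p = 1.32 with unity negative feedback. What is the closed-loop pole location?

Closed loop: T(s) = K_p·G_p/(1+K_p·G_p) = 0.12/(0.0909s + 1 + 0.12), with pole at s = −(1 + 0.12)/0.0909 = −12.32.

s = -12.32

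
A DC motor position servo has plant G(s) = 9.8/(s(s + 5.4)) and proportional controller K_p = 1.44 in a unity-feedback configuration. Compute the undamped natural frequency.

ω_n = 3.76 rad/s

1 + K_p·G(s) = 0 gives s² + 5.4s + 14.11 = 0.
Matching s² + 2ζω_n s + ω_n²: ω_n = √14.11 = 3.757 rad/s and 2ζω_n = 5.4, so ζ = 5.4/(2·3.757) = 0.719.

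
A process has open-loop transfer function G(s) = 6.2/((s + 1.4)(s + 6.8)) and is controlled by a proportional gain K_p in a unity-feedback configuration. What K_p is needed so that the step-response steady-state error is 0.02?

K_p = 75.2

The loop is type 0, so e_ss(step) = 1/(1 + K_pos) with K_pos = K_p·G(0).
G(0) = 0.6513. Require 1/(1 + K_p·0.6513) = 0.02, so 1 + 0.6513·K_p = 50.
K_p = (50 − 1)/0.6513 = 75.2.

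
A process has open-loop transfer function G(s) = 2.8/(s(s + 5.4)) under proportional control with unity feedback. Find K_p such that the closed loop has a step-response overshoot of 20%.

K_p = 12.5

From %OS = 100·exp(−πζ/√(1−ζ²)) = 20%, ζ = −ln(0.2)/√(π²+ln²(0.2)) = 0.4559.
Characteristic equation s² + 5.4s + 2.8K_p = 0 gives ζ = 5.4/(2√(2.8K_p)).
Setting ζ = 0.4559: √(2.8K_p) = 5.4/(2·0.4559) = 5.922, so K_p = 35.07/2.8 = 12.5.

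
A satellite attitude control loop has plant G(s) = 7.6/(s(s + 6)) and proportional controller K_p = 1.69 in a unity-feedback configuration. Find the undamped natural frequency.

The closed-loop denominator is s(s+6) + 1.69·7.6 = s² + 6s + 12.84.
So ω_n² = 12.84 ⇒ ω_n = 3.584 rad/s, and ζ = 6/(2ω_n) = 0.837.

ω_n = 3.58 rad/s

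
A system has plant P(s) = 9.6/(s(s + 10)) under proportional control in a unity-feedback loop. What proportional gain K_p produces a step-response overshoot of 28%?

From %OS = 100·exp(−πζ/√(1−ζ²)) = 28%, ζ = −ln(0.28)/√(π²+ln²(0.28)) = 0.3755.
Characteristic equation s² + 10s + 9.6K_p = 0 gives ζ = 10/(2√(9.6K_p)).
Setting ζ = 0.3755: √(9.6K_p) = 10/(2·0.3755) = 13.31, so K_p = 177.3/9.6 = 18.5.

K_p = 18.5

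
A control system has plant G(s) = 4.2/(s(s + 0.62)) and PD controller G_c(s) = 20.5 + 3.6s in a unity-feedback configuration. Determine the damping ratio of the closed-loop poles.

Forward path: (20.5 + 3.6s)·4.2/(s(s+0.62)). The closed-loop characteristic equation is s² + (0.62 + 4.2·3.6)s + 4.2·20.5 = 0.
That is s² + 15.74s + 86.1 = 0, so ω_n = 9.279 rad/s and ζ = 15.74/(2·9.279) = 0.8482.

ζ = 0.848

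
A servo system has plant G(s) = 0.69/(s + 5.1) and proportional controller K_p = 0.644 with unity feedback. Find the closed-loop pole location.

s = -5.544

Closed-loop transfer function: T(s) = K_p·G(s)/(1 + K_p·G(s)) = 0.4444/(s + 5.1 + 0.4444) = 0.4444/(s + 5.544).
The closed-loop pole is at s = −5.544.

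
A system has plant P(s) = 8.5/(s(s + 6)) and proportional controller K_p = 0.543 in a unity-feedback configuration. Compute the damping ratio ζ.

ζ = 1.4

With unity feedback the closed-loop characteristic equation is s² + 6s + 0.543·8.5 = s² + 6s + 4.615 = 0.
So ω_n² = 4.615 ⇒ ω_n = 2.148 rad/s, and ζ = 6/(2ω_n) = 1.4.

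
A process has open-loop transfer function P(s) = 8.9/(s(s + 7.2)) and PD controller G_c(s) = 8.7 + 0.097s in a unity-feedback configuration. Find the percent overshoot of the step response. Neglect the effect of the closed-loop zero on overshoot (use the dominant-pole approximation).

Forward path: (8.7 + 0.097s)·8.9/(s(s+7.2)). The closed-loop characteristic equation is s² + (7.2 + 8.9·0.097)s + 8.9·8.7 = 0.
That is s² + 8.063s + 77.43 = 0, so ω_n = 8.799 rad/s and ζ = 8.063/(2·8.799) = 0.4582.
%OS = 100·exp(−πζ/√(1−ζ²)) = 19.8%.

19.8%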